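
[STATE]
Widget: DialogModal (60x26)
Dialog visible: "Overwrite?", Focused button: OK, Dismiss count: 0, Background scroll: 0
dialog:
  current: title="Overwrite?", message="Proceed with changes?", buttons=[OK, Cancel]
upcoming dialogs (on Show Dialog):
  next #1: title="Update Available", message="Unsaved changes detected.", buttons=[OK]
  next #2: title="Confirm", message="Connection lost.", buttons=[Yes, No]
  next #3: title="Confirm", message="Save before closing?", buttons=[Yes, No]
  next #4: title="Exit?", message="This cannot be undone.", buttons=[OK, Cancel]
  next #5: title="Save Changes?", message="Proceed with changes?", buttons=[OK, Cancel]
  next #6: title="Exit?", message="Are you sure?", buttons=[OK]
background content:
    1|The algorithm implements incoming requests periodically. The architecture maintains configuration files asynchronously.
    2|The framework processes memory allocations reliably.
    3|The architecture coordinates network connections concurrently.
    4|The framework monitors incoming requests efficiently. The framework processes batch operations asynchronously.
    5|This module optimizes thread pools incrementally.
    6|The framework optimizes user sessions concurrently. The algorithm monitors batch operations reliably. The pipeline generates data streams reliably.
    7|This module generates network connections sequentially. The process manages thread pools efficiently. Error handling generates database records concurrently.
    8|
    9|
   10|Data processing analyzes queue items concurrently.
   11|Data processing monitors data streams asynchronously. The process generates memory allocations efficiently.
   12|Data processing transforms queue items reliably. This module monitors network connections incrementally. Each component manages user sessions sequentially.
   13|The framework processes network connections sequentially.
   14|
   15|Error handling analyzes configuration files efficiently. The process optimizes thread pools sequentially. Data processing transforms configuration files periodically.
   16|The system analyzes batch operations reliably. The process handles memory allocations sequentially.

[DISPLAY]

The algorithm implements incoming requests periodically. The
The framework processes memory allocations reliably.        
The architecture coordinates network connections concurrentl
The framework monitors incoming requests efficiently. The fr
This module optimizes thread pools incrementally.           
The framework optimizes user sessions concurrently. The algo
This module generates network connections sequentially. The 
                                                            
                                                            
Data processing analyzes queue items concurrently.          
Data processing m┌───────────────────────┐chronously. The pr
Data processing t│       Overwrite?      │iably. This module
The framework pro│ Proceed with changes? │s sequentially.   
                 │     [OK]  Cancel      │                  
Error handling an└───────────────────────┘s efficiently. The
The system analyzes batch operations reliably. The process h
                                                            
                                                            
                                                            
                                                            
                                                            
                                                            
                                                            
                                                            
                                                            
                                                            


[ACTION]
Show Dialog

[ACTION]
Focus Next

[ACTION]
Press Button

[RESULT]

The algorithm implements incoming requests periodically. The
The framework processes memory allocations reliably.        
The architecture coordinates network connections concurrentl
The framework monitors incoming requests efficiently. The fr
This module optimizes thread pools incrementally.           
The framework optimizes user sessions concurrently. The algo
This module generates network connections sequentially. The 
                                                            
                                                            
Data processing analyzes queue items concurrently.          
Data processing monitors data streams asynchronously. The pr
Data processing transforms queue items reliably. This module
The framework processes network connections sequentially.   
                                                            
Error handling analyzes configuration files efficiently. The
The system analyzes batch operations reliably. The process h
                                                            
                                                            
                                                            
                                                            
                                                            
                                                            
                                                            
                                                            
                                                            
                                                            


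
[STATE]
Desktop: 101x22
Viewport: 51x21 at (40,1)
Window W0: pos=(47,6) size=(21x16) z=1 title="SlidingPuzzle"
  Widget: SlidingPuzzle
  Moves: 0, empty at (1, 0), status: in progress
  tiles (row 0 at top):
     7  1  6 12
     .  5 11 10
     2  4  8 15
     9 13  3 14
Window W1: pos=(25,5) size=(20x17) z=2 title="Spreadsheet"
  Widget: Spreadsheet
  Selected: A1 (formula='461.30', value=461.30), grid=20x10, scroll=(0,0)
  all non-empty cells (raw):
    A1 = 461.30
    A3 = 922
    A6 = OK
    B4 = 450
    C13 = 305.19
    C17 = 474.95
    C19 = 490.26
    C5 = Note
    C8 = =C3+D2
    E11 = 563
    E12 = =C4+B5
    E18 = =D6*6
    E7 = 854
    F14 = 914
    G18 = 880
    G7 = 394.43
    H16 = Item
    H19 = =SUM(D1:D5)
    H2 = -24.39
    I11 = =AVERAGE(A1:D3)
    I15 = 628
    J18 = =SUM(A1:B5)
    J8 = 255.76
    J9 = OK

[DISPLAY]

                                                   
                                                   
                                                   
                                                   
━━━━┓                                              
    ┃  ┏━━━━━━━━━━━━━━━━━━━┓                       
────┨  ┃ SlidingPuzzle     ┃                       
    ┃  ┠───────────────────┨                       
 B  ┃  ┃┌────┬────┬────┬───┃                       
----┃  ┃│  7 │  1 │  6 │ 12┃                       
    ┃  ┃├────┼────┼────┼───┃                       
    ┃  ┃│    │  5 │ 11 │ 10┃                       
    ┃  ┃├────┼────┼────┼───┃                       
   4┃  ┃│  2 │  4 │  8 │ 15┃                       
    ┃  ┃├────┼────┼────┼───┃                       
    ┃  ┃│  9 │ 13 │  3 │ 14┃                       
    ┃  ┃└────┴────┴────┴───┃                       
    ┃  ┃Moves: 0           ┃                       
    ┃  ┃                   ┃                       
    ┃  ┃                   ┃                       
━━━━┛  ┗━━━━━━━━━━━━━━━━━━━┛                       


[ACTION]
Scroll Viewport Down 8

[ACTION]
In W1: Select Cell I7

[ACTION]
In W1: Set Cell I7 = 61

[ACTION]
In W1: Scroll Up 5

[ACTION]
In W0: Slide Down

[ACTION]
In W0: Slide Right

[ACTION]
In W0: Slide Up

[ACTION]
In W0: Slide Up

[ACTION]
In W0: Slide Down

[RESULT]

                                                   
                                                   
                                                   
                                                   
━━━━┓                                              
    ┃  ┏━━━━━━━━━━━━━━━━━━━┓                       
────┨  ┃ SlidingPuzzle     ┃                       
    ┃  ┠───────────────────┨                       
 B  ┃  ┃┌────┬────┬────┬───┃                       
----┃  ┃│  7 │  1 │  6 │ 12┃                       
    ┃  ┃├────┼────┼────┼───┃                       
    ┃  ┃│    │  5 │ 11 │ 10┃                       
    ┃  ┃├────┼────┼────┼───┃                       
   4┃  ┃│  2 │  4 │  8 │ 15┃                       
    ┃  ┃├────┼────┼────┼───┃                       
    ┃  ┃│  9 │ 13 │  3 │ 14┃                       
    ┃  ┃└────┴────┴────┴───┃                       
    ┃  ┃Moves: 4           ┃                       
    ┃  ┃                   ┃                       
    ┃  ┃                   ┃                       
━━━━┛  ┗━━━━━━━━━━━━━━━━━━━┛                       


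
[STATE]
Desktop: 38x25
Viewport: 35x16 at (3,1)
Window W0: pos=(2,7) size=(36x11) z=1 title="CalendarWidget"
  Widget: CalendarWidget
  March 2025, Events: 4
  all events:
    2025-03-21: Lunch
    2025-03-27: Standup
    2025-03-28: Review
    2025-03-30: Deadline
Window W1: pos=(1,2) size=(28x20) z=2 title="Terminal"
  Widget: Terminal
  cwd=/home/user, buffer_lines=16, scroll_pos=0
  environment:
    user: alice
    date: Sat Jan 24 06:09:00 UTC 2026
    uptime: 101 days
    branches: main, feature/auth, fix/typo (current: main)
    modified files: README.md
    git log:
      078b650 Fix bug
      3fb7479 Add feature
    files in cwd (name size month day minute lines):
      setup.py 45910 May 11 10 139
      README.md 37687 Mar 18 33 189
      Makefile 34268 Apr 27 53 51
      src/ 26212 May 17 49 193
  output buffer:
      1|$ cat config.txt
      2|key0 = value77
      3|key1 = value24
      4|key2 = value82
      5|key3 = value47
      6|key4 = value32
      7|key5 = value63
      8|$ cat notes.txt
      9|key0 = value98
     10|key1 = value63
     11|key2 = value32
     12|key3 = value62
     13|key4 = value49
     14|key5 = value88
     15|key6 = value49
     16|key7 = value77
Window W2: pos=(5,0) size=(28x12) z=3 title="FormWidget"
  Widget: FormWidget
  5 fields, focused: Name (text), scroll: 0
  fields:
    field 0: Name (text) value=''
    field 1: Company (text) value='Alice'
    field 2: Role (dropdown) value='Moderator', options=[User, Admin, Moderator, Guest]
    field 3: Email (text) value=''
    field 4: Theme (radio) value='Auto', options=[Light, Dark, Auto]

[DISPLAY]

  ┃ FormWidget               ┃     
━━┠──────────────────────────┨     
Te┃> Name:       [          ]┃     
──┃  Company:    [Alice     ]┃     
 c┃  Role:       [Moderator▼]┃     
ey┃  Email:      [          ]┃     
ey┃  Theme:      ( ) Light  (┃━━━━┓
ey┃                          ┃    ┃
ey┃                          ┃────┨
ey┃                          ┃    ┃
ey┗━━━━━━━━━━━━━━━━━━━━━━━━━━┛    ┃
 cat notes.txt           ┃        ┃
ey0 = value98            ┃        ┃
ey1 = value63            ┃        ┃
ey2 = value32            ┃        ┃
ey3 = value62            ┃        ┃


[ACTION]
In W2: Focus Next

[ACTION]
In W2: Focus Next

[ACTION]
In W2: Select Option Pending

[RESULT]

  ┃ FormWidget               ┃     
━━┠──────────────────────────┨     
Te┃  Name:       [          ]┃     
──┃  Company:    [Alice     ]┃     
 c┃> Role:       [Moderator▼]┃     
ey┃  Email:      [          ]┃     
ey┃  Theme:      ( ) Light  (┃━━━━┓
ey┃                          ┃    ┃
ey┃                          ┃────┨
ey┃                          ┃    ┃
ey┗━━━━━━━━━━━━━━━━━━━━━━━━━━┛    ┃
 cat notes.txt           ┃        ┃
ey0 = value98            ┃        ┃
ey1 = value63            ┃        ┃
ey2 = value32            ┃        ┃
ey3 = value62            ┃        ┃


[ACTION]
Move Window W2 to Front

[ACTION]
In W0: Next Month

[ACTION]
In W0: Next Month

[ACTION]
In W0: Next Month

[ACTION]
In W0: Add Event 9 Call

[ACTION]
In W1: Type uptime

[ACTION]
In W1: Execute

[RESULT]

  ┃ FormWidget               ┃     
━━┠──────────────────────────┨     
Te┃  Name:       [          ]┃     
──┃  Company:    [Alice     ]┃     
ey┃> Role:       [Moderator▼]┃     
ey┃  Email:      [          ]┃     
ey┃  Theme:      ( ) Light  (┃━━━━┓
ey┃                          ┃    ┃
 c┃                          ┃────┨
ey┃                          ┃    ┃
ey┗━━━━━━━━━━━━━━━━━━━━━━━━━━┛    ┃
ey2 = value32            ┃        ┃
ey3 = value62            ┃        ┃
ey4 = value49            ┃        ┃
ey5 = value88            ┃        ┃
ey6 = value49            ┃        ┃


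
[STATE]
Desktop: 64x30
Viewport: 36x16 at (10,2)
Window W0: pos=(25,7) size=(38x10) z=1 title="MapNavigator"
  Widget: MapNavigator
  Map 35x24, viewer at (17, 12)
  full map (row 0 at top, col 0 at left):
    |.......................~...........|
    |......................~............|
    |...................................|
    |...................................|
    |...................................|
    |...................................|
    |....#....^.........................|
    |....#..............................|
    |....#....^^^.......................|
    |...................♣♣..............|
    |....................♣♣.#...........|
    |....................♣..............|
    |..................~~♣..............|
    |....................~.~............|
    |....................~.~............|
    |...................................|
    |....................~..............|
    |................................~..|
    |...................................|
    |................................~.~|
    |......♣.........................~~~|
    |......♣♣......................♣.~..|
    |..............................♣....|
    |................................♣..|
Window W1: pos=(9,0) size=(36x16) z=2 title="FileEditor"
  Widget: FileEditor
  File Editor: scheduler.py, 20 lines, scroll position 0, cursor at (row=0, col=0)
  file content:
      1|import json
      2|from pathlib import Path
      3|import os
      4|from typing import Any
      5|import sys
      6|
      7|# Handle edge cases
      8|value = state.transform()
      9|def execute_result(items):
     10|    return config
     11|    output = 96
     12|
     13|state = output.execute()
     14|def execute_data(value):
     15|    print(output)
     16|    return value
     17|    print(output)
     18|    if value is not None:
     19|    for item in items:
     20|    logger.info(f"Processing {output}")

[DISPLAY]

──────────────────────────────────┨ 
█mport json                      ▲┃ 
from pathlib import Path         █┃ 
import os                        ░┃ 
from typing import Any           ░┃ 
import sys                       ░┃━
                                 ░┃ 
# Handle edge cases              ░┃─
value = state.transform()        ░┃.
def execute_result(items):       ░┃.
    return config                ░┃.
    output = 96                  ░┃~
                                 ▼┃.
━━━━━━━━━━━━━━━━━━━━━━━━━━━━━━━━━━┛.
               ┗━━━━━━━━━━━━━━━━━━━━
                                    


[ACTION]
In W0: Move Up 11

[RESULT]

──────────────────────────────────┨ 
█mport json                      ▲┃ 
from pathlib import Path         █┃ 
import os                        ░┃ 
from typing import Any           ░┃ 
import sys                       ░┃━
                                 ░┃ 
# Handle edge cases              ░┃─
value = state.transform()        ░┃ 
def execute_result(items):       ░┃ 
    return config                ░┃.
    output = 96                  ░┃.
                                 ▼┃.
━━━━━━━━━━━━━━━━━━━━━━━━━━━━━━━━━━┛.
               ┗━━━━━━━━━━━━━━━━━━━━
                                    


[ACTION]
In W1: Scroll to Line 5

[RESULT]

──────────────────────────────────┨ 
import sys                       ▲┃ 
                                 ░┃ 
# Handle edge cases              ░┃ 
value = state.transform()        ░┃ 
def execute_result(items):       ░┃━
    return config                ░┃ 
    output = 96                  █┃─
                                 ░┃ 
state = output.execute()         ░┃ 
def execute_data(value):         ░┃.
    print(output)                ░┃.
    return value                 ▼┃.
━━━━━━━━━━━━━━━━━━━━━━━━━━━━━━━━━━┛.
               ┗━━━━━━━━━━━━━━━━━━━━
                                    


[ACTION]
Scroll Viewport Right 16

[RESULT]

──────────────────┨                 
                 ▲┃                 
                 ░┃                 
ses              ░┃                 
ansform()        ░┃                 
lt(items):       ░┃━━━━━━━━━━━━━━━━━
g                ░┃                 
                 █┃─────────────────
                 ░┃                 
xecute()         ░┃                 
(value):         ░┃.....~...........
)                ░┃....~............
                 ▼┃.................
━━━━━━━━━━━━━━━━━━┛.................
━━━━━━━━━━━━━━━━━━━━━━━━━━━━━━━━━━━━
                                    


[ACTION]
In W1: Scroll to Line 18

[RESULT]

──────────────────┨                 
lt(items):       ▲┃                 
g                ░┃                 
                 ░┃                 
                 ░┃                 
xecute()         ░┃━━━━━━━━━━━━━━━━━
(value):         ░┃                 
)                ░┃─────────────────
                 ░┃                 
)                ░┃                 
not None:        ░┃.....~...........
items:           █┃....~............
f"Processing {out▼┃.................
━━━━━━━━━━━━━━━━━━┛.................
━━━━━━━━━━━━━━━━━━━━━━━━━━━━━━━━━━━━
                                    


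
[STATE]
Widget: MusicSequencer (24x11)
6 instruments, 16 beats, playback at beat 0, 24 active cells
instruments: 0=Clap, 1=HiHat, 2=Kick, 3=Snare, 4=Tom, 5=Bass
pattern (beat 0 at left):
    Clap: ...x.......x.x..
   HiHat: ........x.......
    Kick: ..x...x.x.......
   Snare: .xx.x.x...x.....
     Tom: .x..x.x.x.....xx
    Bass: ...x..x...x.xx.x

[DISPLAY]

      ▼123456789012345  
  Clap···█·······█·█··  
 HiHat········█·······  
  Kick··█···█·█·······  
 Snare·██·█·█···█·····  
   Tom·█··█·█·█·····██  
  Bass···█··█···█·██·█  
                        
                        
                        
                        


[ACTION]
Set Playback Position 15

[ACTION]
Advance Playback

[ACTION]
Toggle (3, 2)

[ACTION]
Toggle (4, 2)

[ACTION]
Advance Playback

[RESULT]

      0▼23456789012345  
  Clap···█·······█·█··  
 HiHat········█·······  
  Kick··█···█·█·······  
 Snare·█··█·█···█·····  
   Tom·██·█·█·█·····██  
  Bass···█··█···█·██·█  
                        
                        
                        
                        


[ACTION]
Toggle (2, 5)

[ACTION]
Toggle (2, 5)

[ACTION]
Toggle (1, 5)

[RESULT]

      0▼23456789012345  
  Clap···█·······█·█··  
 HiHat·····█··█·······  
  Kick··█···█·█·······  
 Snare·█··█·█···█·····  
   Tom·██·█·█·█·····██  
  Bass···█··█···█·██·█  
                        
                        
                        
                        


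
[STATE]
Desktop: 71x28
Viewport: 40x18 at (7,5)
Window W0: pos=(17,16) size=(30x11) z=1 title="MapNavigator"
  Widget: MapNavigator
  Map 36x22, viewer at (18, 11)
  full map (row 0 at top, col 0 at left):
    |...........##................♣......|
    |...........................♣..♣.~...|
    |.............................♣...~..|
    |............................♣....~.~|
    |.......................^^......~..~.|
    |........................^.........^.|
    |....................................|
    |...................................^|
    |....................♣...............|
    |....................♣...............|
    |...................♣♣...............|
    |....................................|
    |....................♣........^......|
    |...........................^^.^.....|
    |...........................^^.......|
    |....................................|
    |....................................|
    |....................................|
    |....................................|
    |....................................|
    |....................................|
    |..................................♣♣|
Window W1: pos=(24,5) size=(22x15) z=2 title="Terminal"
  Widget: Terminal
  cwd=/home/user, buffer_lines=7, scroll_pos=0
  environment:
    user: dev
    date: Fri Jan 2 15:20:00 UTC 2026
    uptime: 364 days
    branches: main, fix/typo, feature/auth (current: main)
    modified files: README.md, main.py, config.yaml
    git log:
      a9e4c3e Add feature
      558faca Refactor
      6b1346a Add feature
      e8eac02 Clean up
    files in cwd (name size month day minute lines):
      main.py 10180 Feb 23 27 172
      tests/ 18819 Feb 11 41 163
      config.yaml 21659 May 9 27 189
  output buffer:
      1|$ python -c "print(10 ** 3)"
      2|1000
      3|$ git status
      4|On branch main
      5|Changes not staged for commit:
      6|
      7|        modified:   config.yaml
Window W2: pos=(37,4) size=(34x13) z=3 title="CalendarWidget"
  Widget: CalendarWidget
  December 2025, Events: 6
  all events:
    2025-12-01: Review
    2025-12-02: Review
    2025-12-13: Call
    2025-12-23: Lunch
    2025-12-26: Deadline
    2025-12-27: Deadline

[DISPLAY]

                 ┏━━━━━━━━━━━━┃ Calendar
                 ┃ Terminal   ┠─────────
                 ┠────────────┃         
                 ┃$ python -c ┃Mo Tu We 
                 ┃1000        ┃ 1*  2*  
                 ┃$ git status┃ 8  9 10 
                 ┃On branch ma┃15 16 17 
                 ┃Changes not ┃22 23* 24
                 ┃            ┃29 30 31 
                 ┃        modi┃         
                 ┃$ █         ┃         
          ┏━━━━━━┃            ┗━━━━━━━━━
          ┃ MapNa┃                    ┃┃
          ┠──────┃                    ┃┨
          ┃......┗━━━━━━━━━━━━━━━━━━━━┛┃
          ┃................♣...........┃
          ┃...............♣♣...........┃
          ┃..............@.............┃


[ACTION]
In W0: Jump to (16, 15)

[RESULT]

                 ┏━━━━━━━━━━━━┃ Calendar
                 ┃ Terminal   ┠─────────
                 ┠────────────┃         
                 ┃$ python -c ┃Mo Tu We 
                 ┃1000        ┃ 1*  2*  
                 ┃$ git status┃ 8  9 10 
                 ┃On branch ma┃15 16 17 
                 ┃Changes not ┃22 23* 24
                 ┃            ┃29 30 31 
                 ┃        modi┃         
                 ┃$ █         ┃         
          ┏━━━━━━┃            ┗━━━━━━━━━
          ┃ MapNa┃                    ┃┃
          ┠──────┃                    ┃┨
          ┃......┗━━━━━━━━━━━━━━━━━━━━┛┃
          ┃.........................^^.┃
          ┃.........................^^.┃
          ┃..............@.............┃


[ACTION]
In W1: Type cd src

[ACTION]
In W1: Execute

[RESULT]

                 ┏━━━━━━━━━━━━┃ Calendar
                 ┃ Terminal   ┠─────────
                 ┠────────────┃         
                 ┃$ python -c ┃Mo Tu We 
                 ┃1000        ┃ 1*  2*  
                 ┃$ git status┃ 8  9 10 
                 ┃On branch ma┃15 16 17 
                 ┃Changes not ┃22 23* 24
                 ┃            ┃29 30 31 
                 ┃        modi┃         
                 ┃$ cd src    ┃         
          ┏━━━━━━┃            ┗━━━━━━━━━
          ┃ MapNa┃$ █                 ┃┃
          ┠──────┃                    ┃┨
          ┃......┗━━━━━━━━━━━━━━━━━━━━┛┃
          ┃.........................^^.┃
          ┃.........................^^.┃
          ┃..............@.............┃


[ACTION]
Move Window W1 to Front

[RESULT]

                 ┏━━━━━━━━━━━━━━━━━━━━┓r
                 ┃ Terminal           ┃─
                 ┠────────────────────┨ 
                 ┃$ python -c "print(1┃ 
                 ┃1000                ┃ 
                 ┃$ git status        ┃ 
                 ┃On branch main      ┃ 
                 ┃Changes not staged f┃4
                 ┃                    ┃ 
                 ┃        modified:   ┃ 
                 ┃$ cd src            ┃ 
          ┏━━━━━━┃                    ┃━
          ┃ MapNa┃$ █                 ┃┃
          ┠──────┃                    ┃┨
          ┃......┗━━━━━━━━━━━━━━━━━━━━┛┃
          ┃.........................^^.┃
          ┃.........................^^.┃
          ┃..............@.............┃


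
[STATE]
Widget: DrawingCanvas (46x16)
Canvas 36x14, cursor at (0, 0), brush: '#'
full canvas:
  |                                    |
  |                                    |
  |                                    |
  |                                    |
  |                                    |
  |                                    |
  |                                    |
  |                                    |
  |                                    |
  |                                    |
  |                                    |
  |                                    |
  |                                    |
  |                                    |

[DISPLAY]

+                                             
                                              
                                              
                                              
                                              
                                              
                                              
                                              
                                              
                                              
                                              
                                              
                                              
                                              
                                              
                                              


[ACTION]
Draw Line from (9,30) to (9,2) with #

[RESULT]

+                                             
                                              
                                              
                                              
                                              
                                              
                                              
                                              
                                              
  #############################               
                                              
                                              
                                              
                                              
                                              
                                              


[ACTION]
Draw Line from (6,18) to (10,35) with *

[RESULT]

+                                             
                                              
                                              
                                              
                                              
                                              
                  ***                         
                     ****                     
                         ****                 
  ###########################****             
                                 ***          
                                              
                                              
                                              
                                              
                                              


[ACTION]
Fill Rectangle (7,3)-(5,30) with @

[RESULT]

+                                             
                                              
                                              
                                              
                                              
   @@@@@@@@@@@@@@@@@@@@@@@@@@@@               
   @@@@@@@@@@@@@@@@@@@@@@@@@@@@               
   @@@@@@@@@@@@@@@@@@@@@@@@@@@@               
                         ****                 
  ###########################****             
                                 ***          
                                              
                                              
                                              
                                              
                                              


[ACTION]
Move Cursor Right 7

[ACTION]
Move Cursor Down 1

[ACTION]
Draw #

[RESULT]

                                              
       #                                      
                                              
                                              
                                              
   @@@@@@@@@@@@@@@@@@@@@@@@@@@@               
   @@@@@@@@@@@@@@@@@@@@@@@@@@@@               
   @@@@@@@@@@@@@@@@@@@@@@@@@@@@               
                         ****                 
  ###########################****             
                                 ***          
                                              
                                              
                                              
                                              
                                              


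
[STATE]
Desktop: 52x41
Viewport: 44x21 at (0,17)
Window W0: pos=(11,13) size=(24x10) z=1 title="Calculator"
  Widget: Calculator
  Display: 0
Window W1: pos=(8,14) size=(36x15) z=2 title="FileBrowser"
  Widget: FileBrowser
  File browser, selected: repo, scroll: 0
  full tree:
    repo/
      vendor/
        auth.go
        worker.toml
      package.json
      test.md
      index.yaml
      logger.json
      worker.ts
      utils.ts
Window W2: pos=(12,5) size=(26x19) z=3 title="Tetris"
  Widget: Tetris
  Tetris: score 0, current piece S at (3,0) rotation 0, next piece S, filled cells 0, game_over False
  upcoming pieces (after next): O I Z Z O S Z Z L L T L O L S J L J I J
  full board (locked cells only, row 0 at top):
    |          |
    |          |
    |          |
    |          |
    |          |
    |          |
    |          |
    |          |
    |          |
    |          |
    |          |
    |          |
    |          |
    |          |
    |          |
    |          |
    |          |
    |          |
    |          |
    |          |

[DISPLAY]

        ┃> [┃          │             ┃     ┃
        ┃   ┃          │             ┃     ┃
        ┃   ┃          │             ┃     ┃
        ┃   ┃          │             ┃     ┃
        ┃   ┃          │             ┃     ┃
        ┃   ┃          │             ┃     ┃
        ┃   ┗━━━━━━━━━━━━━━━━━━━━━━━━┛     ┃
        ┃    utils.ts                      ┃
        ┃                                  ┃
        ┃                                  ┃
        ┃                                  ┃
        ┗━━━━━━━━━━━━━━━━━━━━━━━━━━━━━━━━━━┛
                                            
                                            
                                            
                                            
                                            
                                            
                                            
                                            
                                            


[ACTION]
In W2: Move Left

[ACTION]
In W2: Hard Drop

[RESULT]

        ┃> [┃          │             ┃     ┃
        ┃   ┃          │             ┃     ┃
        ┃   ┃          │             ┃     ┃
        ┃   ┃          │             ┃     ┃
        ┃   ┃   ░░     │             ┃     ┃
        ┃   ┃  ░░      │             ┃     ┃
        ┃   ┗━━━━━━━━━━━━━━━━━━━━━━━━┛     ┃
        ┃    utils.ts                      ┃
        ┃                                  ┃
        ┃                                  ┃
        ┃                                  ┃
        ┗━━━━━━━━━━━━━━━━━━━━━━━━━━━━━━━━━━┛
                                            
                                            
                                            
                                            
                                            
                                            
                                            
                                            
                                            


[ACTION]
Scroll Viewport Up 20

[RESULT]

                                            
                                            
                                            
                                            
                                            
            ┏━━━━━━━━━━━━━━━━━━━━━━━━┓      
            ┃ Tetris                 ┃      
            ┠────────────────────────┨      
            ┃          │Next:        ┃      
            ┃          │▓▓           ┃      
            ┃          │▓▓           ┃      
            ┃          │             ┃      
            ┃          │             ┃      
           ┏┃          │             ┃      
        ┏━━━┃          │Score:       ┃━━━━━┓
        ┃ Fi┃          │0            ┃     ┃
        ┠───┃          │             ┃─────┨
        ┃> [┃          │             ┃     ┃
        ┃   ┃          │             ┃     ┃
        ┃   ┃          │             ┃     ┃
        ┃   ┃          │             ┃     ┃


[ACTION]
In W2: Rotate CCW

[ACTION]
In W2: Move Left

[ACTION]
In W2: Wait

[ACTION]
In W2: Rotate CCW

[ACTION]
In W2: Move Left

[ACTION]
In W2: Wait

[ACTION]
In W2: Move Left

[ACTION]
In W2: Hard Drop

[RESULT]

                                            
                                            
                                            
                                            
                                            
            ┏━━━━━━━━━━━━━━━━━━━━━━━━┓      
            ┃ Tetris                 ┃      
            ┠────────────────────────┨      
            ┃          │Next:        ┃      
            ┃          │████         ┃      
            ┃          │             ┃      
            ┃          │             ┃      
            ┃          │             ┃      
           ┏┃          │             ┃      
        ┏━━━┃          │Score:       ┃━━━━━┓
        ┃ Fi┃          │0            ┃     ┃
        ┠───┃          │             ┃─────┨
        ┃> [┃          │             ┃     ┃
        ┃   ┃          │             ┃     ┃
        ┃   ┃          │             ┃     ┃
        ┃   ┃          │             ┃     ┃


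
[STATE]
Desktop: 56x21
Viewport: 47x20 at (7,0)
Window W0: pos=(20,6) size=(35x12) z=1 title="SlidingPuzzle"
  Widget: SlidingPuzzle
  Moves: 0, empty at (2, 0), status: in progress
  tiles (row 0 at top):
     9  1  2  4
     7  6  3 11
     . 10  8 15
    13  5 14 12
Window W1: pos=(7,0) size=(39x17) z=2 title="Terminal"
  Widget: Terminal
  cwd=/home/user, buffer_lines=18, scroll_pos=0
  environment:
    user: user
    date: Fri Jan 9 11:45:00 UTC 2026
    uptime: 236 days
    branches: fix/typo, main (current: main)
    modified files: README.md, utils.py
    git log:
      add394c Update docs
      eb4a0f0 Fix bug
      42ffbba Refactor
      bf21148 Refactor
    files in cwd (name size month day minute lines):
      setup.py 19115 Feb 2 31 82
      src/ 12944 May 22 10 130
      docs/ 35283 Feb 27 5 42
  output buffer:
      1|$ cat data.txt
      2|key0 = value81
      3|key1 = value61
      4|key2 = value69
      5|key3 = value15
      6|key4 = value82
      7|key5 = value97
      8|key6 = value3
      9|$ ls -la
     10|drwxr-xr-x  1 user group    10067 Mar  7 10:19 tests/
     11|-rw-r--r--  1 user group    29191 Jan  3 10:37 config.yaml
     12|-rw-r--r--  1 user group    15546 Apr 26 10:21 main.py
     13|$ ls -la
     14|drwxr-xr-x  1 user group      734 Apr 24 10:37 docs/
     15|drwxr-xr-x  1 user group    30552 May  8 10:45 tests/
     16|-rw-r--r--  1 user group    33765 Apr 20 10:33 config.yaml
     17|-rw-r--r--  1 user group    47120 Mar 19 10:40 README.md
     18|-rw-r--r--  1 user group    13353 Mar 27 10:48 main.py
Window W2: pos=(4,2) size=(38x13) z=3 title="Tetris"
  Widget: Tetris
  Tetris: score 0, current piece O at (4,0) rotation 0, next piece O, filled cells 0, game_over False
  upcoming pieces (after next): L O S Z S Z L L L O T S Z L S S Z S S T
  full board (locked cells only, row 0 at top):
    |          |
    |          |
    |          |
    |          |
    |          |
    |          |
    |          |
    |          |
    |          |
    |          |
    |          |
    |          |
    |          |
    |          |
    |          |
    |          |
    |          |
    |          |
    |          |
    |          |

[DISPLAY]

┏━━━━━━━━━━━━━━━━━━━━━━━━━━━━━━━━━━━━━┓        
┃ Terminal                            ┃        
━━━━━━━━━━━━━━━━━━━━━━━━━━━━━━━━━━┓───┨        
etris                             ┃   ┃        
──────────────────────────────────┨   ┃        
        │Next:                    ┃   ┃        
        │▓▓                       ┃   ┃━━━━━━━━
        │▓▓                       ┃   ┃        
        │                         ┃   ┃────────
        │                         ┃   ┃        
        │                         ┃   ┃        
        │Score:                   ┃   ┃        
        │0                        ┃Mar┃        
        │                         ┃Jan┃        
━━━━━━━━━━━━━━━━━━━━━━━━━━━━━━━━━━┛Apr┃        
┃$ ls -la                             ┃        
┗━━━━━━━━━━━━━━━━━━━━━━━━━━━━━━━━━━━━━┛        
             ┗━━━━━━━━━━━━━━━━━━━━━━━━━━━━━━━━━
                                               
                                               


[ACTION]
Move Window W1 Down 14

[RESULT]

                                               
                                               
━━━━━━━━━━━━━━━━━━━━━━━━━━━━━━━━━━┓            
etris                             ┃            
──────────────────────────────────┨━━━┓        
        │Next:                    ┃   ┃        
        │▓▓                       ┃───┨━━━━━━━━
        │▓▓                       ┃   ┃        
        │                         ┃   ┃────────
        │                         ┃   ┃        
        │                         ┃   ┃        
        │Score:                   ┃   ┃        
        │0                        ┃   ┃        
        │                         ┃   ┃        
━━━━━━━━━━━━━━━━━━━━━━━━━━━━━━━━━━┛   ┃        
┃$ ls -la                             ┃        
┃drwxr-xr-x  1 user group    10067 Mar┃        
┃-rw-r--r--  1 user group    29191 Jan┃━━━━━━━━
┃-rw-r--r--  1 user group    15546 Apr┃        
┃$ ls -la                             ┃        


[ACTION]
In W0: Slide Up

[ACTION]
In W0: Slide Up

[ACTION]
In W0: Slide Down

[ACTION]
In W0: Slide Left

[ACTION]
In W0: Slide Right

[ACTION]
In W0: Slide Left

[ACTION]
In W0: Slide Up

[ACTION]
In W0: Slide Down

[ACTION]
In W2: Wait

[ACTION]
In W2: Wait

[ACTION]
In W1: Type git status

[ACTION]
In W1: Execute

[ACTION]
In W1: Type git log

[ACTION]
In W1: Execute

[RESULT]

                                               
                                               
━━━━━━━━━━━━━━━━━━━━━━━━━━━━━━━━━━┓            
etris                             ┃            
──────────────────────────────────┨━━━┓        
        │Next:                    ┃   ┃        
        │▓▓                       ┃───┨━━━━━━━━
        │▓▓                       ┃Mar┃        
        │                         ┃   ┃────────
        │                         ┃   ┃        
        │                         ┃   ┃        
        │Score:                   ┃   ┃        
        │0                        ┃   ┃        
        │                         ┃   ┃        
━━━━━━━━━━━━━━━━━━━━━━━━━━━━━━━━━━┛   ┃        
┃add394c Update docs                  ┃        
┃eb4a0f0 Fix bug                      ┃        
┃42ffbba Refactor                     ┃━━━━━━━━
┃bf21148 Refactor                     ┃        
┃$ █                                  ┃        
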